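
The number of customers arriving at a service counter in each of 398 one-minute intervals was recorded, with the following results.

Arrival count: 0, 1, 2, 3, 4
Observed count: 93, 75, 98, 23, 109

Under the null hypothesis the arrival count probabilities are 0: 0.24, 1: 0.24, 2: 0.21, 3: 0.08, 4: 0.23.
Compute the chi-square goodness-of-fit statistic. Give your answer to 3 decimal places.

Expected counts E_i = n·p_i: 398×0.24 = 95.52, 398×0.24 = 95.52, 398×0.21 = 83.58, 398×0.08 = 31.84, 398×0.23 = 91.54.
cat         O        E   (O−E)²/E
0          93    95.52     0.0665
1          75    95.52     4.4082
2          98    83.58     2.4879
3          23    31.84     2.4543
4         109    91.54     3.3303
Sum = 12.747

12.747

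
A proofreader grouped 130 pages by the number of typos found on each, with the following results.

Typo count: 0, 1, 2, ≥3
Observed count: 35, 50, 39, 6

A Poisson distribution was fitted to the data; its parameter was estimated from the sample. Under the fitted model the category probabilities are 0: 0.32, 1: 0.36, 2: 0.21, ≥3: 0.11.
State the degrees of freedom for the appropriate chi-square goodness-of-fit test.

2

There are k = 4 categories and 1 parameter estimated from the data, so df = 4 − 1 − 1 = 2.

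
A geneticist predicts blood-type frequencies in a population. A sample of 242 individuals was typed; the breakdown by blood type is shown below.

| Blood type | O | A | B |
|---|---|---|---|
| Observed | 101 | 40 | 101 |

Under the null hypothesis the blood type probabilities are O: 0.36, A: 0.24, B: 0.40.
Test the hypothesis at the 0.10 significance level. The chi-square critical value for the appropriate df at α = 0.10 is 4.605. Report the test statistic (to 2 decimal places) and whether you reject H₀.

8.02; reject

Expected counts E_i = n·p_i: 242×0.36 = 87.12, 242×0.24 = 58.08, 242×0.40 = 96.8.
O: (101 − 87.12)²/87.12 = 192.6544/87.12 = 2.211
A: (40 − 58.08)²/58.08 = 326.8864/58.08 = 5.628
B: (101 − 96.8)²/96.8 = 17.64/96.8 = 0.182
Sum = 8.02
df = 2. Since 8.02 > 4.605, we reject H₀.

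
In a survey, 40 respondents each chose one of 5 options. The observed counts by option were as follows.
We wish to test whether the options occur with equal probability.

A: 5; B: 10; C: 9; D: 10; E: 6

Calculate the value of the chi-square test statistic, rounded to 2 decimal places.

2.75

Under H₀ each category has probability 1/5, so each expected count is 40/5 = 8.
cat         O        E   (O−E)²/E
A           5        8      1.125
B          10        8      0.500
C           9        8      0.125
D          10        8      0.500
E           6        8      0.500
Sum = 2.75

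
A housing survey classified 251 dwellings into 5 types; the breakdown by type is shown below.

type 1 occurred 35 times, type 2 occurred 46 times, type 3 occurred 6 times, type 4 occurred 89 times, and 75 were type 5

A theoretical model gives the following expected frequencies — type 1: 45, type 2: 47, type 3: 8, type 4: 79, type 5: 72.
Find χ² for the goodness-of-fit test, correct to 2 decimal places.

4.13

type 1: (35 − 45)²/45 = 100/45 = 2.222
type 2: (46 − 47)²/47 = 1/47 = 0.021
type 3: (6 − 8)²/8 = 4/8 = 0.500
type 4: (89 − 79)²/79 = 100/79 = 1.266
type 5: (75 − 72)²/72 = 9/72 = 0.125
Sum = 4.13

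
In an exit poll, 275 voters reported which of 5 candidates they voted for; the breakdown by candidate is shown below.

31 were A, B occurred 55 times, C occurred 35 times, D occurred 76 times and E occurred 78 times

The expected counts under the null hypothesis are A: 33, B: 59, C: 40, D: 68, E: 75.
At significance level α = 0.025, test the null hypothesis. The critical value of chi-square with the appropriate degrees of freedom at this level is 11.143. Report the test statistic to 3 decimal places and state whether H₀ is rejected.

2.079; do not reject

χ² = (31−33)²/33 + (55−59)²/59 + (35−40)²/40 + (76−68)²/68 + (78−75)²/75
   = 0.1212 + 0.2712 + 0.6250 + 0.9412 + 0.1200
Sum = 2.079
df = 4. Since 2.079 < 11.143, we do not reject H₀.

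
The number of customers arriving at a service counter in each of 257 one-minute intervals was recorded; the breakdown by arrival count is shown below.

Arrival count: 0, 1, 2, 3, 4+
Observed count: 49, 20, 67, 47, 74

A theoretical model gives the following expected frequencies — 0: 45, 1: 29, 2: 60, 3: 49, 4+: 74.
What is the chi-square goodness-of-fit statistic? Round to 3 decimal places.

0: (49 − 45)²/45 = 16/45 = 0.3556
1: (20 − 29)²/29 = 81/29 = 2.7931
2: (67 − 60)²/60 = 49/60 = 0.8167
3: (47 − 49)²/49 = 4/49 = 0.0816
4+: (74 − 74)²/74 = 0/74 = 0.0000
Sum = 4.047

4.047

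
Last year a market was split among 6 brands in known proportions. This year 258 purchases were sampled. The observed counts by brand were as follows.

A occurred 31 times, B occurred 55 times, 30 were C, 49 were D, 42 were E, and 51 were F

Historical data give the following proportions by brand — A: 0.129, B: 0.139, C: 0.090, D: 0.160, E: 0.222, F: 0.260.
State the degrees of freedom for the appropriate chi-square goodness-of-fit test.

There are k = 6 categories and no parameters were estimated from the data, so df = 6 − 1 = 5.

5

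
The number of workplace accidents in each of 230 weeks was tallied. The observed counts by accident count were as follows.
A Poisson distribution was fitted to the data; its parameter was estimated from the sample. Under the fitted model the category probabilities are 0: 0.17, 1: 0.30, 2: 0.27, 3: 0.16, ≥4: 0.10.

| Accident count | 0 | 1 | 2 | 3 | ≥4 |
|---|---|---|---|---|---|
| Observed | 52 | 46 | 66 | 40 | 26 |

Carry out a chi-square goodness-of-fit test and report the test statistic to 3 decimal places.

Expected counts E_i = n·p_i: 230×0.17 = 39.1, 230×0.30 = 69, 230×0.27 = 62.1, 230×0.16 = 36.8, 230×0.10 = 23.
χ² = (52−39.1)²/39.1 + (46−69)²/69 + (66−62.1)²/62.1 + (40−36.8)²/36.8 + (26−23)²/23
   = 4.2560 + 7.6667 + 0.2449 + 0.2783 + 0.3913
Sum = 12.837

12.837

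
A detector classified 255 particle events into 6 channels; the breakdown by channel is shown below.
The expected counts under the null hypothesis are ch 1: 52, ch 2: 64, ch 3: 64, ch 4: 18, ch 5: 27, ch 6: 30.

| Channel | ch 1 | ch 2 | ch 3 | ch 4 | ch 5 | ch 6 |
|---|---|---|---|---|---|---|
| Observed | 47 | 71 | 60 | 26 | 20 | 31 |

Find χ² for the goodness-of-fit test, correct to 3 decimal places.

6.900

cat         O        E   (O−E)²/E
ch 1       47       52     0.4808
ch 2       71       64     0.7656
ch 3       60       64     0.2500
ch 4       26       18     3.5556
ch 5       20       27     1.8148
ch 6       31       30     0.0333
Sum = 6.900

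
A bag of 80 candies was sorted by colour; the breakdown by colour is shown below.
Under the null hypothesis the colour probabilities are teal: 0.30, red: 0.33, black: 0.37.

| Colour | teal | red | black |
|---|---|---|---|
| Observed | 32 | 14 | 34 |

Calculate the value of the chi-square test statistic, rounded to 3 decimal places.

9.145

Expected counts E_i = n·p_i: 80×0.30 = 24, 80×0.33 = 26.4, 80×0.37 = 29.6.
χ² = (32−24)²/24 + (14−26.4)²/26.4 + (34−29.6)²/29.6
   = 2.6667 + 5.8242 + 0.6541
Sum = 9.145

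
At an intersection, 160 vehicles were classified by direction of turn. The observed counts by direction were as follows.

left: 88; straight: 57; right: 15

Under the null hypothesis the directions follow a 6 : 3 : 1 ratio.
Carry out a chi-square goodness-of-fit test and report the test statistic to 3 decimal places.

Ratio total = 10. Expected counts: 160×6/10 = 96, 160×3/10 = 48, 160×1/10 = 16.
cat           O        E   (O−E)²/E
left         88       96     0.6667
straight     57       48     1.6875
right        15       16     0.0625
Sum = 2.417

2.417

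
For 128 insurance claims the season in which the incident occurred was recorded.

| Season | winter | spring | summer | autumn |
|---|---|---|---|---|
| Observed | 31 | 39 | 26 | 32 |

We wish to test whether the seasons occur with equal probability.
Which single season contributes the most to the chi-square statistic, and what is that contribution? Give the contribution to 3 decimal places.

Under H₀ each category has probability 1/4, so each expected count is 128/4 = 32.
χ² = (31−32)²/32 + (39−32)²/32 + (26−32)²/32 + (32−32)²/32
   = 0.0313 + 1.5313 + 1.1250 + 0.0000
The largest term is for spring: 1.531.

spring, 1.531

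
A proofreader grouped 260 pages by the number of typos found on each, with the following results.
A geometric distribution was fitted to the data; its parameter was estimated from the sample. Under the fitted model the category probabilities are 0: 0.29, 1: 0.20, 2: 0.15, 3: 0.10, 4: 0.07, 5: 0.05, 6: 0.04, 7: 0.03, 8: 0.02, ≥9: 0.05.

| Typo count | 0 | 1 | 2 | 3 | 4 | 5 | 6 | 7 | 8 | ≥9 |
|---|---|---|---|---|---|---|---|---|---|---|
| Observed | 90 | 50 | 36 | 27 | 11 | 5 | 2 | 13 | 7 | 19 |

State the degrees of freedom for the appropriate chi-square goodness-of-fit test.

There are k = 10 categories and 1 parameter estimated from the data, so df = 10 − 1 − 1 = 8.

8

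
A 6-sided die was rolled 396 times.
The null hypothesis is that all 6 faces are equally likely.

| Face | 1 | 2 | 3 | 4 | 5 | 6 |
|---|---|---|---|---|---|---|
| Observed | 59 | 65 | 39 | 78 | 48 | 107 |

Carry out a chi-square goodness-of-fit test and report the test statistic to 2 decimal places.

Expected count for each of the 6 categories: 396/6 = 66.
χ² = (59−66)²/66 + (65−66)²/66 + (39−66)²/66 + (78−66)²/66 + (48−66)²/66 + (107−66)²/66
   = 0.742 + 0.015 + 11.045 + 2.182 + 4.909 + 25.470
Sum = 44.36

44.36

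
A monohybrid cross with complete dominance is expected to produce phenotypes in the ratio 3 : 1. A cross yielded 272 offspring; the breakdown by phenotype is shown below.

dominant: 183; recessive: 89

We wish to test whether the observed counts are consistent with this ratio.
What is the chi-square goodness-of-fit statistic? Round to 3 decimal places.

8.647

Ratio total = 4. Expected counts: 272×3/4 = 204, 272×1/4 = 68.
χ² = (183−204)²/204 + (89−68)²/68
   = 2.1618 + 6.4853
Sum = 8.647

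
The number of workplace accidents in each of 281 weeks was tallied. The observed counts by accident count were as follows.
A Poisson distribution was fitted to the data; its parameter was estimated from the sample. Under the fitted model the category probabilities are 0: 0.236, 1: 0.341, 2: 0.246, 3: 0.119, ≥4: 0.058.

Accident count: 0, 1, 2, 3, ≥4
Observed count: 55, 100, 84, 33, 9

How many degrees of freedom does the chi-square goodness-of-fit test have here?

3

There are k = 5 categories and 1 parameter estimated from the data, so df = 5 − 1 − 1 = 3.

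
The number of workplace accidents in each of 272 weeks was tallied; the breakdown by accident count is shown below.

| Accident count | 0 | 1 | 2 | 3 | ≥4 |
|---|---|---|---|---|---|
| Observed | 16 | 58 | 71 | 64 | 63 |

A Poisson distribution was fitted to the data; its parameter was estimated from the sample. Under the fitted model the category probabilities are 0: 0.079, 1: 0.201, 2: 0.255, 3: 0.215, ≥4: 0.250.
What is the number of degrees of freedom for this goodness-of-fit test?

3

There are k = 5 categories and 1 parameter estimated from the data, so df = 5 − 1 − 1 = 3.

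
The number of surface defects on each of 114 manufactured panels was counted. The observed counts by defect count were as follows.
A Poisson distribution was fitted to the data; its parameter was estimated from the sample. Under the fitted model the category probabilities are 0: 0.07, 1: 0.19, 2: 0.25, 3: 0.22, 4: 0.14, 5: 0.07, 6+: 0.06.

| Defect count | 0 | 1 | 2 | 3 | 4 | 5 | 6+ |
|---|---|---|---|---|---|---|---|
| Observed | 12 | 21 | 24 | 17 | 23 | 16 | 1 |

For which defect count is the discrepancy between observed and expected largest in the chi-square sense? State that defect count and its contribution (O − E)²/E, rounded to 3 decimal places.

Expected counts E_i = n·p_i: 114×0.07 = 7.98, 114×0.19 = 21.66, 114×0.25 = 28.5, 114×0.22 = 25.08, 114×0.14 = 15.96, 114×0.07 = 7.98, 114×0.06 = 6.84.
0: (12 − 7.98)²/7.98 = 16.1604/7.98 = 2.0251
1: (21 − 21.66)²/21.66 = 0.4356/21.66 = 0.0201
2: (24 − 28.5)²/28.5 = 20.25/28.5 = 0.7105
3: (17 − 25.08)²/25.08 = 65.2864/25.08 = 2.6031
4: (23 − 15.96)²/15.96 = 49.5616/15.96 = 3.1054
5: (16 − 7.98)²/7.98 = 64.3204/7.98 = 8.0602
6+: (1 − 6.84)²/6.84 = 34.1056/6.84 = 4.9862
The largest term is for 5: 8.060.

5, 8.060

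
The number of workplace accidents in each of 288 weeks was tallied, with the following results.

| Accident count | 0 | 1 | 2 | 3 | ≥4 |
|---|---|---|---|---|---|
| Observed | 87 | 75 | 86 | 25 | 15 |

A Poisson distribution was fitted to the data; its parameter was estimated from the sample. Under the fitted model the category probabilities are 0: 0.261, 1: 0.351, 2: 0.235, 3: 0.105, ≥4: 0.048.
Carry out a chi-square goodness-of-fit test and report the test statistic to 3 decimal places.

Expected counts E_i = n·p_i: 288×0.261 = 75.168, 288×0.351 = 101.088, 288×0.235 = 67.68, 288×0.105 = 30.24, 288×0.048 = 13.824.
χ² = (87−75.168)²/75.168 + (75−101.088)²/101.088 + (86−67.68)²/67.68 + (25−30.24)²/30.24 + (15−13.824)²/13.824
   = 1.8624 + 6.7326 + 4.9590 + 0.9080 + 0.1000
Sum = 14.562

14.562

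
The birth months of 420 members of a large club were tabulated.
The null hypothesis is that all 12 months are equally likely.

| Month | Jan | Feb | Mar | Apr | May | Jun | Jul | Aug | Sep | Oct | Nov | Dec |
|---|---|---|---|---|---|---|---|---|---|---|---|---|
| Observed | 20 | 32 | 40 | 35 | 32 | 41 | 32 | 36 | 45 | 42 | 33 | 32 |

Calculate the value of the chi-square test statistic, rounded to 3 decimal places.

Expected count for each of the 12 categories: 420/12 = 35.
χ² = (20−35)²/35 + (32−35)²/35 + (40−35)²/35 + (35−35)²/35 + (32−35)²/35 + (41−35)²/35 + (32−35)²/35 + (36−35)²/35 + (45−35)²/35 + (42−35)²/35 + (33−35)²/35 + (32−35)²/35
   = 6.4286 + 0.2571 + 0.7143 + 0.0000 + 0.2571 + 1.0286 + 0.2571 + 0.0286 + 2.8571 + 1.4000 + 0.1143 + 0.2571
Sum = 13.600

13.600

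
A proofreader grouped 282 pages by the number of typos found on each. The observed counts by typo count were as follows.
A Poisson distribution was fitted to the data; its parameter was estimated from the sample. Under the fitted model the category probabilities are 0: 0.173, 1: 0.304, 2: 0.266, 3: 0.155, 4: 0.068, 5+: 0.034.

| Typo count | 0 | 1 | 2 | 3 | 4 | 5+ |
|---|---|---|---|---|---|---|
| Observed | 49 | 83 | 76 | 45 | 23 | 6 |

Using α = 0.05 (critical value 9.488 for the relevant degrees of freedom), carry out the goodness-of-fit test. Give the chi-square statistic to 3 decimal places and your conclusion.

Expected counts E_i = n·p_i: 282×0.173 = 48.786, 282×0.304 = 85.728, 282×0.266 = 75.012, 282×0.155 = 43.71, 282×0.068 = 19.176, 282×0.034 = 9.588.
cat         O        E   (O−E)²/E
0          49   48.786     0.0009
1          83   85.728     0.0868
2          76   75.012     0.0130
3          45    43.71     0.0381
4          23   19.176     0.7626
5+          6    9.588     1.3427
Sum = 2.244
df = 4. Since 2.244 < 9.488, we do not reject H₀.

2.244; do not reject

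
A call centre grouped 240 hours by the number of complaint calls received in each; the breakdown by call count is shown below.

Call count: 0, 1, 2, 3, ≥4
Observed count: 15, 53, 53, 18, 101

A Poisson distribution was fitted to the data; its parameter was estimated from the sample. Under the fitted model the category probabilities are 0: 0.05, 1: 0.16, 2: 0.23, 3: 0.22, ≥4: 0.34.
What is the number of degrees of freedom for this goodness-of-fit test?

3

There are k = 5 categories and 1 parameter estimated from the data, so df = 5 − 1 − 1 = 3.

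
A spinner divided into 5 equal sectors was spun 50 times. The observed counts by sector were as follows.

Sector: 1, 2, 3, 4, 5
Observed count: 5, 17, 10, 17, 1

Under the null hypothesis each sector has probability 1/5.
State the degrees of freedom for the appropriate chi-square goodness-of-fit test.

There are k = 5 categories and no parameters were estimated from the data, so df = 5 − 1 = 4.

4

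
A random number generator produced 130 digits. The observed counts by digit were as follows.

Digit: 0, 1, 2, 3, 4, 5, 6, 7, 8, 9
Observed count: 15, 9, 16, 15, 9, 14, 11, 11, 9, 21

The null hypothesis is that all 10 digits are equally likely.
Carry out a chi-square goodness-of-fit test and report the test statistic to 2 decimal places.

10.62

Expected count for each of the 10 categories: 130/10 = 13.
cat         O        E   (O−E)²/E
0          15       13      0.308
1           9       13      1.231
2          16       13      0.692
3          15       13      0.308
4           9       13      1.231
5          14       13      0.077
6          11       13      0.308
7          11       13      0.308
8           9       13      1.231
9          21       13      4.923
Sum = 10.62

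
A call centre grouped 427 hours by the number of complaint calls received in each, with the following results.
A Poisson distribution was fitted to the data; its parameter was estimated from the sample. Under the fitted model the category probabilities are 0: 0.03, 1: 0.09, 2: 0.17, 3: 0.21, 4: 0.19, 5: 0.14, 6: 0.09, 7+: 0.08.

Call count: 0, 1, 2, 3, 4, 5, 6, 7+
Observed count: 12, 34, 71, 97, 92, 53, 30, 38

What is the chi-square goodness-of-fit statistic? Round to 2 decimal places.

Expected counts E_i = n·p_i: 427×0.03 = 12.81, 427×0.09 = 38.43, 427×0.17 = 72.59, 427×0.21 = 89.67, 427×0.19 = 81.13, 427×0.14 = 59.78, 427×0.09 = 38.43, 427×0.08 = 34.16.
cat         O        E   (O−E)²/E
0          12    12.81      0.051
1          34    38.43      0.511
2          71    72.59      0.035
3          97    89.67      0.599
4          92    81.13      1.456
5          53    59.78      0.769
6          30    38.43      1.849
7+         38    34.16      0.432
Sum = 5.70

5.70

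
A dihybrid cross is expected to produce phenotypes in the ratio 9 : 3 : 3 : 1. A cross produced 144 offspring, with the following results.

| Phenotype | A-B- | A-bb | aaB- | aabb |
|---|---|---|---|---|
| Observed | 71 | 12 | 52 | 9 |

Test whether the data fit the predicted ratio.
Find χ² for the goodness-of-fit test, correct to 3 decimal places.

Ratio total = 16. Expected counts: 144×9/16 = 81, 144×3/16 = 27, 144×3/16 = 27, 144×1/16 = 9.
cat         O        E   (O−E)²/E
A-B-       71       81     1.2346
A-bb       12       27     8.3333
aaB-       52       27    23.1481
aabb        9        9     0.0000
Sum = 32.716

32.716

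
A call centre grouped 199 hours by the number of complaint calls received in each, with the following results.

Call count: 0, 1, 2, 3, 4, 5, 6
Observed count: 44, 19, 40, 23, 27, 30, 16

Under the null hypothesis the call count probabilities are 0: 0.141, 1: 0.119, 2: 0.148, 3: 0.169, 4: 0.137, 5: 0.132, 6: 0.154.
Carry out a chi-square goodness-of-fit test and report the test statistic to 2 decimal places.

Expected counts E_i = n·p_i: 199×0.141 = 28.059, 199×0.119 = 23.681, 199×0.148 = 29.452, 199×0.169 = 33.631, 199×0.137 = 27.263, 199×0.132 = 26.268, 199×0.154 = 30.646.
0: (44 − 28.059)²/28.059 = 254.115481/28.059 = 9.056
1: (19 − 23.681)²/23.681 = 21.911761/23.681 = 0.925
2: (40 − 29.452)²/29.452 = 111.260304/29.452 = 3.778
3: (23 − 33.631)²/33.631 = 113.018161/33.631 = 3.361
4: (27 − 27.263)²/27.263 = 0.069169/27.263 = 0.003
5: (30 − 26.268)²/26.268 = 13.927824/26.268 = 0.530
6: (16 − 30.646)²/30.646 = 214.505316/30.646 = 6.999
Sum = 24.65

24.65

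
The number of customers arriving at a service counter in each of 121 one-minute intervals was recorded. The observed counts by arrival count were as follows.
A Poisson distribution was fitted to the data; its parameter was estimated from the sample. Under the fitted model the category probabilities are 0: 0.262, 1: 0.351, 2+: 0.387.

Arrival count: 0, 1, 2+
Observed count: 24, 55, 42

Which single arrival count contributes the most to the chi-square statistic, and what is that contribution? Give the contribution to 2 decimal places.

1, 3.70

Expected counts E_i = n·p_i: 121×0.262 = 31.702, 121×0.351 = 42.471, 121×0.387 = 46.827.
0: (24 − 31.702)²/31.702 = 59.320804/31.702 = 1.871
1: (55 − 42.471)²/42.471 = 156.975841/42.471 = 3.696
2+: (42 − 46.827)²/46.827 = 23.299929/46.827 = 0.498
The largest term is for 1: 3.70.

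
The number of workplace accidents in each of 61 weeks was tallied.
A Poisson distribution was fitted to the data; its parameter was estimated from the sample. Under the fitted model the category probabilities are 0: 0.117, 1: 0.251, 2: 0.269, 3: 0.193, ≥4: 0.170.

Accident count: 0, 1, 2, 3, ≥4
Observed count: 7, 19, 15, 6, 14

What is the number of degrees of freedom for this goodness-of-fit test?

3

There are k = 5 categories and 1 parameter estimated from the data, so df = 5 − 1 − 1 = 3.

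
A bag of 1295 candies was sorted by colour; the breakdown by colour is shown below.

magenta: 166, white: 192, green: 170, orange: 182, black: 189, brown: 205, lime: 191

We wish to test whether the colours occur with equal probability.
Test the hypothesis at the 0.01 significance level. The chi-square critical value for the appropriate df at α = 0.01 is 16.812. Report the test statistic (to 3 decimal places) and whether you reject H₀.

Under H₀ each category has probability 1/7, so each expected count is 1295/7 = 185.
cat          O        E   (O−E)²/E
magenta    166      185     1.9514
white      192      185     0.2649
green      170      185     1.2162
orange     182      185     0.0486
black      189      185     0.0865
brown      205      185     2.1622
lime       191      185     0.1946
Sum = 5.924
df = 6. Since 5.924 < 16.812, we do not reject H₀.

5.924; do not reject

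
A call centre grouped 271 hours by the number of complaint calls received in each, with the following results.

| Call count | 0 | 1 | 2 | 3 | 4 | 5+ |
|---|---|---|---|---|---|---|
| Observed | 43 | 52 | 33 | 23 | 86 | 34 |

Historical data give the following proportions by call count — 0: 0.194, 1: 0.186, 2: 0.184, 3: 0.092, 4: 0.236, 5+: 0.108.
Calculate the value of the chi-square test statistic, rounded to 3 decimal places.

Expected counts E_i = n·p_i: 271×0.194 = 52.574, 271×0.186 = 50.406, 271×0.184 = 49.864, 271×0.092 = 24.932, 271×0.236 = 63.956, 271×0.108 = 29.268.
χ² = (43−52.574)²/52.574 + (52−50.406)²/50.406 + (33−49.864)²/49.864 + (23−24.932)²/24.932 + (86−63.956)²/63.956 + (34−29.268)²/29.268
   = 1.7435 + 0.0504 + 5.7034 + 0.1497 + 7.5980 + 0.7651
Sum = 16.010

16.010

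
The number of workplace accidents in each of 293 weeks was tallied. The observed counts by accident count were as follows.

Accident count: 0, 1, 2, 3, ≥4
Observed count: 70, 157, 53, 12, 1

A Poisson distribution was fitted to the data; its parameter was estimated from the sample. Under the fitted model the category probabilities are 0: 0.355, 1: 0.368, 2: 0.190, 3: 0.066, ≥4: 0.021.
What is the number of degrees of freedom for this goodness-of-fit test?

3

There are k = 5 categories and 1 parameter estimated from the data, so df = 5 − 1 − 1 = 3.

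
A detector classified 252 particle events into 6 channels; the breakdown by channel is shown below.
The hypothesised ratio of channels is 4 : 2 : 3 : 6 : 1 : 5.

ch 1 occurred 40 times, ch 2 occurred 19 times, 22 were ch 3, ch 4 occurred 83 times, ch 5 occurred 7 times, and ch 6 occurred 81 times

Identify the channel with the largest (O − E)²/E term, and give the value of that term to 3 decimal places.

Ratio total = 21. Expected counts: 252×4/21 = 48, 252×2/21 = 24, 252×3/21 = 36, 252×6/21 = 72, 252×1/21 = 12, 252×5/21 = 60.
cat         O        E   (O−E)²/E
ch 1       40       48     1.3333
ch 2       19       24     1.0417
ch 3       22       36     5.4444
ch 4       83       72     1.6806
ch 5        7       12     2.0833
ch 6       81       60     7.3500
The largest term is for ch 6: 7.350.

ch 6, 7.350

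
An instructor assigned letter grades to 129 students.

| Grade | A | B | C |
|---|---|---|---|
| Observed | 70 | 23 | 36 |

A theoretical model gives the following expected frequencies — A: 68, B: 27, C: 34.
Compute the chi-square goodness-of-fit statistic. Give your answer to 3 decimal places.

A: (70 − 68)²/68 = 4/68 = 0.0588
B: (23 − 27)²/27 = 16/27 = 0.5926
C: (36 − 34)²/34 = 4/34 = 0.1176
Sum = 0.769

0.769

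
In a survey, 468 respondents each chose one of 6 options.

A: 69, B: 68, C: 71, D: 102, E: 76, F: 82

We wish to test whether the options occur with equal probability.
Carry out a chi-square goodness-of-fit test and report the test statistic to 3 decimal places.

10.590

Expected count for each of the 6 categories: 468/6 = 78.
χ² = (69−78)²/78 + (68−78)²/78 + (71−78)²/78 + (102−78)²/78 + (76−78)²/78 + (82−78)²/78
   = 1.0385 + 1.2821 + 0.6282 + 7.3846 + 0.0513 + 0.2051
Sum = 10.590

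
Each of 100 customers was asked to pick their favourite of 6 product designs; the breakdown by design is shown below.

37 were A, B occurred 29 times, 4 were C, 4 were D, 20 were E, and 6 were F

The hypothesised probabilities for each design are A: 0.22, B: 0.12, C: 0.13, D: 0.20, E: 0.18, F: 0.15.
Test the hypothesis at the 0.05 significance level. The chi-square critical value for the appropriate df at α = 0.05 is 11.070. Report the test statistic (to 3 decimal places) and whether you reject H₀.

Expected counts E_i = n·p_i: 100×0.22 = 22, 100×0.12 = 12, 100×0.13 = 13, 100×0.20 = 20, 100×0.18 = 18, 100×0.15 = 15.
A: (37 − 22)²/22 = 225/22 = 10.2273
B: (29 − 12)²/12 = 289/12 = 24.0833
C: (4 − 13)²/13 = 81/13 = 6.2308
D: (4 − 20)²/20 = 256/20 = 12.8000
E: (20 − 18)²/18 = 4/18 = 0.2222
F: (6 − 15)²/15 = 81/15 = 5.4000
Sum = 58.964
df = 5. Since 58.964 > 11.070, we reject H₀.

58.964; reject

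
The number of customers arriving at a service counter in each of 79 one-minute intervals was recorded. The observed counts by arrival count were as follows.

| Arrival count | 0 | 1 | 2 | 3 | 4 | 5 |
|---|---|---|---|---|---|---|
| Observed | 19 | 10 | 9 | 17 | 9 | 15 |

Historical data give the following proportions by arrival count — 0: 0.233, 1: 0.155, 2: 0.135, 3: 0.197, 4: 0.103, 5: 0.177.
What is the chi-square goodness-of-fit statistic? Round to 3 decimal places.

Expected counts E_i = n·p_i: 79×0.233 = 18.407, 79×0.155 = 12.245, 79×0.135 = 10.665, 79×0.197 = 15.563, 79×0.103 = 8.137, 79×0.177 = 13.983.
cat         O        E   (O−E)²/E
0          19   18.407     0.0191
1          10   12.245     0.4116
2           9   10.665     0.2599
3          17   15.563     0.1327
4           9    8.137     0.0915
5          15   13.983     0.0740
Sum = 0.989

0.989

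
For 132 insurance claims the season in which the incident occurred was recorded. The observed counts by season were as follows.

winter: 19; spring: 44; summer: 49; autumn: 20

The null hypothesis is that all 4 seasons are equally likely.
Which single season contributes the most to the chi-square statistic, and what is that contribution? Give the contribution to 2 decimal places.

summer, 7.76

Under H₀ each category has probability 1/4, so each expected count is 132/4 = 33.
winter: (19 − 33)²/33 = 196/33 = 5.939
spring: (44 − 33)²/33 = 121/33 = 3.667
summer: (49 − 33)²/33 = 256/33 = 7.758
autumn: (20 − 33)²/33 = 169/33 = 5.121
The largest term is for summer: 7.76.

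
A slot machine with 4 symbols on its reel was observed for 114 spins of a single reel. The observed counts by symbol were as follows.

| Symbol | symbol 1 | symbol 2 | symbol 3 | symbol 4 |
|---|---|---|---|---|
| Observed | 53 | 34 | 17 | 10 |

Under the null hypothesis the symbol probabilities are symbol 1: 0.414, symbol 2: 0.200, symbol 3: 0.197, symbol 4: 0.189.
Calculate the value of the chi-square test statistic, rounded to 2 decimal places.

Expected counts E_i = n·p_i: 114×0.414 = 47.196, 114×0.200 = 22.8, 114×0.197 = 22.458, 114×0.189 = 21.546.
cat           O        E   (O−E)²/E
symbol 1     53   47.196      0.714
symbol 2     34     22.8      5.502
symbol 3     17   22.458      1.326
symbol 4     10   21.546      6.187
Sum = 13.73

13.73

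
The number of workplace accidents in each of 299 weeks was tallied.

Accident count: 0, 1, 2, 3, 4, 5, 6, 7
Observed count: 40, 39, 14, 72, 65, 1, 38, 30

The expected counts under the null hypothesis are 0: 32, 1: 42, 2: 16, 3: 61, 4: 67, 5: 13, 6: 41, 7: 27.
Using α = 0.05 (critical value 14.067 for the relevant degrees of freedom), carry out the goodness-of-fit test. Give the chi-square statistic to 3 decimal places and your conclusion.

16.137; reject

cat         O        E   (O−E)²/E
0          40       32     2.0000
1          39       42     0.2143
2          14       16     0.2500
3          72       61     1.9836
4          65       67     0.0597
5           1       13    11.0769
6          38       41     0.2195
7          30       27     0.3333
Sum = 16.137
df = 7. Since 16.137 > 14.067, we reject H₀.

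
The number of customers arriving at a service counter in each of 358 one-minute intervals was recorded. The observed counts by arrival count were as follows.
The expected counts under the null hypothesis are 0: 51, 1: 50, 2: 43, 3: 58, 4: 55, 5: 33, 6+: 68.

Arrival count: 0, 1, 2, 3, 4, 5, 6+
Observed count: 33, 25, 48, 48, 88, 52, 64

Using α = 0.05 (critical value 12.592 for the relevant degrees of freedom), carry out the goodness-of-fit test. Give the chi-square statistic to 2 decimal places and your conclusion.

0: (33 − 51)²/51 = 324/51 = 6.353
1: (25 − 50)²/50 = 625/50 = 12.500
2: (48 − 43)²/43 = 25/43 = 0.581
3: (48 − 58)²/58 = 100/58 = 1.724
4: (88 − 55)²/55 = 1089/55 = 19.800
5: (52 − 33)²/33 = 361/33 = 10.939
6+: (64 − 68)²/68 = 16/68 = 0.235
Sum = 52.13
df = 6. Since 52.13 > 12.592, we reject H₀.

52.13; reject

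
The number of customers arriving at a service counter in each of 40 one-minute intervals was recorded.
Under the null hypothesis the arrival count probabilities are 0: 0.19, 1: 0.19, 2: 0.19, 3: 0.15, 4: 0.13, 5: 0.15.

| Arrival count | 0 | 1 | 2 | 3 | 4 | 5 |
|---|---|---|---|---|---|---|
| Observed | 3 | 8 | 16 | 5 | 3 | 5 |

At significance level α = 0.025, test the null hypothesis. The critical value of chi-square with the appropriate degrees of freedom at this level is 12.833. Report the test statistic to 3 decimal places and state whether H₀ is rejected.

Expected counts E_i = n·p_i: 40×0.19 = 7.6, 40×0.19 = 7.6, 40×0.19 = 7.6, 40×0.15 = 6, 40×0.13 = 5.2, 40×0.15 = 6.
cat         O        E   (O−E)²/E
0           3      7.6     2.7842
1           8      7.6     0.0211
2          16      7.6     9.2842
3           5        6     0.1667
4           3      5.2     0.9308
5           5        6     0.1667
Sum = 13.354
df = 5. Since 13.354 > 12.833, we reject H₀.

13.354; reject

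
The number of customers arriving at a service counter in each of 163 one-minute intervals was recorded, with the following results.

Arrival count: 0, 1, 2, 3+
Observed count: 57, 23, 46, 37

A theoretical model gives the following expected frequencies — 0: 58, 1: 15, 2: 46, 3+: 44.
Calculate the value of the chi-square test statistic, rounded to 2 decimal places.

5.40

0: (57 − 58)²/58 = 1/58 = 0.017
1: (23 − 15)²/15 = 64/15 = 4.267
2: (46 − 46)²/46 = 0/46 = 0.000
3+: (37 − 44)²/44 = 49/44 = 1.114
Sum = 5.40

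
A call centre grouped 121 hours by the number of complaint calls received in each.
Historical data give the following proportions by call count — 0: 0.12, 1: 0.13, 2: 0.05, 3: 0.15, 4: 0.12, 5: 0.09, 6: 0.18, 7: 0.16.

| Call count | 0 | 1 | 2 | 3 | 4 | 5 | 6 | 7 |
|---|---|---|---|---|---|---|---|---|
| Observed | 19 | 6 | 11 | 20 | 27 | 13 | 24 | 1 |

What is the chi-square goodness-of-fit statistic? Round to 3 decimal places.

40.413

Expected counts E_i = n·p_i: 121×0.12 = 14.52, 121×0.13 = 15.73, 121×0.05 = 6.05, 121×0.15 = 18.15, 121×0.12 = 14.52, 121×0.09 = 10.89, 121×0.18 = 21.78, 121×0.16 = 19.36.
0: (19 − 14.52)²/14.52 = 20.0704/14.52 = 1.3823
1: (6 − 15.73)²/15.73 = 94.6729/15.73 = 6.0186
2: (11 − 6.05)²/6.05 = 24.5025/6.05 = 4.0500
3: (20 − 18.15)²/18.15 = 3.4225/18.15 = 0.1886
4: (27 − 14.52)²/14.52 = 155.7504/14.52 = 10.7266
5: (13 − 10.89)²/10.89 = 4.4521/10.89 = 0.4088
6: (24 − 21.78)²/21.78 = 4.9284/21.78 = 0.2263
7: (1 − 19.36)²/19.36 = 337.0896/19.36 = 17.4117
Sum = 40.413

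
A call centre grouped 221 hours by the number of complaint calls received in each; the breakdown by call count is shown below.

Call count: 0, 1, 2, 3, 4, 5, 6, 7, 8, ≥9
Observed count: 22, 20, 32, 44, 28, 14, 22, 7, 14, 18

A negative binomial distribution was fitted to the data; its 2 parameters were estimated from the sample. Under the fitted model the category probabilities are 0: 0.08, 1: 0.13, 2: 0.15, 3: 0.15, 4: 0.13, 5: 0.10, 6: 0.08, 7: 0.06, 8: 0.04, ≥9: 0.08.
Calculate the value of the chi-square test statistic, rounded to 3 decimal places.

17.315

Expected counts E_i = n·p_i: 221×0.08 = 17.68, 221×0.13 = 28.73, 221×0.15 = 33.15, 221×0.15 = 33.15, 221×0.13 = 28.73, 221×0.10 = 22.1, 221×0.08 = 17.68, 221×0.06 = 13.26, 221×0.04 = 8.84, 221×0.08 = 17.68.
cat         O        E   (O−E)²/E
0          22    17.68     1.0556
1          20    28.73     2.6527
2          32    33.15     0.0399
3          44    33.15     3.5512
4          28    28.73     0.0185
5          14     22.1     2.9688
6          22    17.68     1.0556
7           7    13.26     2.9553
8          14     8.84     3.0119
≥9         18    17.68     0.0058
Sum = 17.315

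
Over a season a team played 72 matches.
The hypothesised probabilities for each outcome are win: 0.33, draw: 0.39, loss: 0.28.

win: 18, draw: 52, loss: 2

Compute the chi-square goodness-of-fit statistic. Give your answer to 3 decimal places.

38.131

Expected counts E_i = n·p_i: 72×0.33 = 23.76, 72×0.39 = 28.08, 72×0.28 = 20.16.
cat         O        E   (O−E)²/E
win        18    23.76     1.3964
draw       52    28.08    20.3763
loss        2    20.16    16.3584
Sum = 38.131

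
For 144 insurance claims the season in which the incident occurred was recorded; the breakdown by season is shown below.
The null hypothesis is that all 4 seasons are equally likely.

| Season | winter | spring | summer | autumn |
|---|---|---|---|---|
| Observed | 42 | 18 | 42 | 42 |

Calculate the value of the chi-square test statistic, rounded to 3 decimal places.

Expected count for each of the 4 categories: 144/4 = 36.
χ² = (42−36)²/36 + (18−36)²/36 + (42−36)²/36 + (42−36)²/36
   = 1.0000 + 9.0000 + 1.0000 + 1.0000
Sum = 12.000

12.000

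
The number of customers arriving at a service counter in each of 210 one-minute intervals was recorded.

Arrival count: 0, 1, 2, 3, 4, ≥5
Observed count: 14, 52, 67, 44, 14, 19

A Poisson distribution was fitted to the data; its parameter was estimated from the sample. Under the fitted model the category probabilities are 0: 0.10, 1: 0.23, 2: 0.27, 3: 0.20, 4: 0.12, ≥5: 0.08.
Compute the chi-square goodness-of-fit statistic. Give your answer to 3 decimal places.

Expected counts E_i = n·p_i: 210×0.10 = 21, 210×0.23 = 48.3, 210×0.27 = 56.7, 210×0.20 = 42, 210×0.12 = 25.2, 210×0.08 = 16.8.
cat         O        E   (O−E)²/E
0          14       21     2.3333
1          52     48.3     0.2834
2          67     56.7     1.8711
3          44       42     0.0952
4          14     25.2     4.9778
≥5         19     16.8     0.2881
Sum = 9.849

9.849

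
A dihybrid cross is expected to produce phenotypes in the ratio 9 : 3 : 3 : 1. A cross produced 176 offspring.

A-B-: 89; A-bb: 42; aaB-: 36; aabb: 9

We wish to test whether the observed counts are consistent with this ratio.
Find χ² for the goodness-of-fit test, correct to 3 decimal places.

Ratio total = 16. Expected counts: 176×9/16 = 99, 176×3/16 = 33, 176×3/16 = 33, 176×1/16 = 11.
χ² = (89−99)²/99 + (42−33)²/33 + (36−33)²/33 + (9−11)²/11
   = 1.0101 + 2.4545 + 0.2727 + 0.3636
Sum = 4.101

4.101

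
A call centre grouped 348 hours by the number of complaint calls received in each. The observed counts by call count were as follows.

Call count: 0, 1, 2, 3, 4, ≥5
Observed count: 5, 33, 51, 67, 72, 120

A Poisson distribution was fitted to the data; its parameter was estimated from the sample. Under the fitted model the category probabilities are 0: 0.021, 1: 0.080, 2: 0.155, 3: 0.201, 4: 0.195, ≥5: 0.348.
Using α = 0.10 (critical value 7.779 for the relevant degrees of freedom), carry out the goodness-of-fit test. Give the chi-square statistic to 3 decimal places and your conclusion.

2.232; do not reject

Expected counts E_i = n·p_i: 348×0.021 = 7.308, 348×0.080 = 27.84, 348×0.155 = 53.94, 348×0.201 = 69.948, 348×0.195 = 67.86, 348×0.348 = 121.104.
χ² = (5−7.308)²/7.308 + (33−27.84)²/27.84 + (51−53.94)²/53.94 + (67−69.948)²/69.948 + (72−67.86)²/67.86 + (120−121.104)²/121.104
   = 0.7289 + 0.9564 + 0.1602 + 0.1242 + 0.2526 + 0.0101
Sum = 2.232
df = 4. Since 2.232 < 7.779, we do not reject H₀.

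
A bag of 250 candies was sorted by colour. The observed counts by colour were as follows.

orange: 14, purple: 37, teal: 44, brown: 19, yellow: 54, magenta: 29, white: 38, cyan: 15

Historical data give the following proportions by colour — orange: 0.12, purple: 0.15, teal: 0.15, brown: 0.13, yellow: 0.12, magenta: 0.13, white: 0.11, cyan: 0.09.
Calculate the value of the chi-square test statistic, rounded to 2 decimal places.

Expected counts E_i = n·p_i: 250×0.12 = 30, 250×0.15 = 37.5, 250×0.15 = 37.5, 250×0.13 = 32.5, 250×0.12 = 30, 250×0.13 = 32.5, 250×0.11 = 27.5, 250×0.09 = 22.5.
cat          O        E   (O−E)²/E
orange      14       30      8.533
purple      37     37.5      0.007
teal        44     37.5      1.127
brown       19     32.5      5.608
yellow      54       30     19.200
magenta     29     32.5      0.377
white       38     27.5      4.009
cyan        15     22.5      2.500
Sum = 41.36

41.36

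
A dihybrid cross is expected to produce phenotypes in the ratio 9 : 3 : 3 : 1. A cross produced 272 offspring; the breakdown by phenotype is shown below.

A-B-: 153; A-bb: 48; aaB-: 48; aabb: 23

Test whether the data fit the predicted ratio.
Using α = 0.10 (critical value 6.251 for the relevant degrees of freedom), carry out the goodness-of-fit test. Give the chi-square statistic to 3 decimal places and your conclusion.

Ratio total = 16. Expected counts: 272×9/16 = 153, 272×3/16 = 51, 272×3/16 = 51, 272×1/16 = 17.
cat         O        E   (O−E)²/E
A-B-      153      153     0.0000
A-bb       48       51     0.1765
aaB-       48       51     0.1765
aabb       23       17     2.1176
Sum = 2.471
df = 3. Since 2.471 < 6.251, we do not reject H₀.

2.471; do not reject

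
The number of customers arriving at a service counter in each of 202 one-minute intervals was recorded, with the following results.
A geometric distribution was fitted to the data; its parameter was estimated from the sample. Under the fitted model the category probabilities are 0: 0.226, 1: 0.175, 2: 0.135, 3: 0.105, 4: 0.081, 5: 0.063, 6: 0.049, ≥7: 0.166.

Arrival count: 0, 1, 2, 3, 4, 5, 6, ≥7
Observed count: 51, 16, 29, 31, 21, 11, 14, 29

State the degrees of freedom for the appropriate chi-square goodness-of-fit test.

6

There are k = 8 categories and 1 parameter estimated from the data, so df = 8 − 1 − 1 = 6.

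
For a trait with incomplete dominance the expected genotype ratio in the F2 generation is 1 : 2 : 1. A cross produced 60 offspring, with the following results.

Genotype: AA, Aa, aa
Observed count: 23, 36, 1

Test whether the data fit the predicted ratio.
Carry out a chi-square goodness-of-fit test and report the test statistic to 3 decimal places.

Ratio total = 4. Expected counts: 60×1/4 = 15, 60×2/4 = 30, 60×1/4 = 15.
χ² = (23−15)²/15 + (36−30)²/30 + (1−15)²/15
   = 4.2667 + 1.2000 + 13.0667
Sum = 18.533

18.533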